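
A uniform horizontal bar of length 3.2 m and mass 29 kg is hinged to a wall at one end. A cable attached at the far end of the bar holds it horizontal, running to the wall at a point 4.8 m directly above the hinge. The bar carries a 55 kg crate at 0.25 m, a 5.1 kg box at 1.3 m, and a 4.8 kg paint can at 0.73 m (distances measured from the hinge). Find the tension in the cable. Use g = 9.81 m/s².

Choose the hinge as the axis so the unknown hinge reaction has zero arm there.
Beam weight: 29 × 9.81 = 284.5 N down at 1.6 m → arm 1.6 m, τ = 284.5 × 1.6 = 455.2 N·m clockwise.
Crate: 55 × 9.81 = 539.6 N down at 0.25 m → arm 0.25 m, τ = 539.6 × 0.25 = 134.9 N·m clockwise.
Box: 5.1 × 9.81 = 50.03 N down at 1.3 m → arm 1.3 m, τ = 50.03 × 1.3 = 65.04 N·m clockwise.
Paint can: 4.8 × 9.81 = 47.09 N down at 0.73 m → arm 0.73 m, τ = 47.09 × 0.73 = 34.38 N·m clockwise.
Total clockwise load moment = 689.5 N·m.
The cable tension T acts at 3.2 m; only its component perpendicular to the bar, T sinθ, produces torque. sinθ = h/√(h²+d²) = 4.8/√(4.8²+3.2²) = 0.8321.
For rotational equilibrium, T × 3.2 × 0.8321 = 689.5, so T = 689.5 / 2.663 = 259 N.

T ≈ 259 N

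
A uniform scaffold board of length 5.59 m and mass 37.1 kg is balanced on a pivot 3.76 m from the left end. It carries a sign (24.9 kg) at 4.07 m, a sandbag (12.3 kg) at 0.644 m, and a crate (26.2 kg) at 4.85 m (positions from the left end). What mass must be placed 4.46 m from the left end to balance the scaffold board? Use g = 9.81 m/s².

Choose the pivot (at 3.76 m from the left end) as the axis so the support reaction has zero arm there.
Beam weight: 37.1 × 9.81 = 364 N down at 2.795 m → arm 0.965 m, τ = 364 × 0.965 = 351.3 N·m counterclockwise.
Sign: 24.9 × 9.81 = 244.3 N down at 4.07 m → arm 0.31 m, τ = 244.3 × 0.31 = 75.73 N·m clockwise.
Sandbag: 12.3 × 9.81 = 120.7 N down at 0.644 m → arm 3.116 m, τ = 120.7 × 3.116 = 376.1 N·m counterclockwise.
Crate: 26.2 × 9.81 = 257 N down at 4.85 m → arm 1.09 m, τ = 257 × 1.09 = 280.1 N·m clockwise.
Net moment of known loads = 371.6 N·m counterclockwise.
An unknown mass m at 4.46 m has arm 0.7 m; its moment is m·g·0.7 clockwise.
Balancing moments: m × 9.81 × 0.7 = 371.6, giving m = 371.6 / (9.81 × 0.7) = 54.1 kg.

m ≈ 54.1 kg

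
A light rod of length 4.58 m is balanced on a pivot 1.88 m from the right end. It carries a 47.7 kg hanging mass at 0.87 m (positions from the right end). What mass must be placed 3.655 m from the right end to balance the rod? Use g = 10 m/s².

Take moments about the pivot (at 1.88 m from the right end).
Hanging mass: 47.7 × 10 = 477 N down at 0.87 m → arm 1.01 m, τ = 477 × 1.01 = 481.8 N·m clockwise.
Net moment of known loads = 481.8 N·m clockwise.
An unknown mass m at 3.655 m has arm 1.775 m; its moment is m·g·1.775 counterclockwise.
Setting net torque to zero: m × 10 × 1.775 = 481.8 → m = 481.8 / (10 × 1.775) = 27.1 kg.

m ≈ 27.1 kg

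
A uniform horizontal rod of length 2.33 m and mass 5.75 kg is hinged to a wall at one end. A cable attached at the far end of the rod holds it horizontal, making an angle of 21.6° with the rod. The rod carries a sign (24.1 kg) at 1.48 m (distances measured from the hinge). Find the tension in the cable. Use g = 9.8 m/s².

T ≈ 484 N

Taking torques about the hinge:
Beam weight: 5.75 × 9.8 = 56.35 N down at 1.165 m → arm 1.165 m, τ = 56.35 × 1.165 = 65.65 N·m clockwise.
Sign: 24.1 × 9.8 = 236.2 N down at 1.48 m → arm 1.48 m, τ = 236.2 × 1.48 = 349.6 N·m clockwise.
Total clockwise load moment = 415.2 N·m.
The cable tension T acts at 2.33 m; only its component perpendicular to the rod, T sinθ, produces torque. sin 21.6° = 0.3681.
Setting net torque to zero: T × 2.33 × 0.3681 = 415.2 → T = 415.2 / 0.8577 = 484 N.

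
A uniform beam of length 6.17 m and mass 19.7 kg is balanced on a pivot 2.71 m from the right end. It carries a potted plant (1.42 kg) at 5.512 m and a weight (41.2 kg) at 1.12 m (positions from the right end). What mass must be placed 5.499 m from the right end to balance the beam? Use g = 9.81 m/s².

m ≈ 19.4 kg

Take moments about the pivot (at 2.71 m from the right end).
Beam weight: 19.7 × 9.81 = 193.3 N down at 3.085 m → arm 0.375 m, τ = 193.3 × 0.375 = 72.49 N·m counterclockwise.
Potted plant: 1.42 × 9.81 = 13.93 N down at 5.512 m → arm 2.802 m, τ = 13.93 × 2.802 = 39.03 N·m counterclockwise.
Weight: 41.2 × 9.81 = 404.2 N down at 1.12 m → arm 1.59 m, τ = 404.2 × 1.59 = 642.7 N·m clockwise.
Net moment of known loads = 531.2 N·m clockwise.
An unknown mass m at 5.499 m has arm 2.789 m; its moment is m·g·2.789 counterclockwise.
For rotational equilibrium, m × 9.81 × 2.789 = 531.2, so m = 531.2 / (9.81 × 2.789) = 19.4 kg.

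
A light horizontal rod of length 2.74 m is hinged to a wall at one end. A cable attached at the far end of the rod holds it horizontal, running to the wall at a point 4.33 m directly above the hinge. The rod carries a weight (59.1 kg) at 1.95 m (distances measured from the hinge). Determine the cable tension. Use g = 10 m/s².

T ≈ 498 N

Sum moments about the hinge (the unknown hinge reaction has zero arm there).
Weight: 59.1 × 10 = 591 N down at 1.95 m → arm 1.95 m, τ = 591 × 1.95 = 1152 N·m clockwise.
Total clockwise load moment = 1152 N·m.
The cable tension T acts at 2.74 m; only its component perpendicular to the rod, T sinθ, produces torque. sinθ = h/√(h²+d²) = 4.33/√(4.33²+2.74²) = 0.845.
For rotational equilibrium, T × 2.74 × 0.845 = 1152, so T = 1152 / 2.315 = 498 N.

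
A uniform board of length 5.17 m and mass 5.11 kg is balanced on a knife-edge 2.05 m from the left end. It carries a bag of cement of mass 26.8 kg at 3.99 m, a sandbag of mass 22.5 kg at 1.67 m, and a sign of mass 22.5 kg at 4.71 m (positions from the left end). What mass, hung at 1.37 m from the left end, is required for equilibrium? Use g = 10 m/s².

Take moments about the knife-edge (at 2.05 m from the left end).
Beam weight: 5.11 × 10 = 51.1 N down at 2.585 m → arm 0.535 m, τ = 51.1 × 0.535 = 27.34 N·m clockwise.
Bag of cement: 26.8 × 10 = 268 N down at 3.99 m → arm 1.94 m, τ = 268 × 1.94 = 519.9 N·m clockwise.
Sandbag: 22.5 × 10 = 225 N down at 1.67 m → arm 0.38 m, τ = 225 × 0.38 = 85.5 N·m counterclockwise.
Sign: 22.5 × 10 = 225 N down at 4.71 m → arm 2.66 m, τ = 225 × 2.66 = 598.5 N·m clockwise.
Net moment of known loads = 1060 N·m clockwise.
An unknown mass m at 1.37 m has arm 0.68 m; its moment is m·g·0.68 counterclockwise.
Balancing moments: m × 10 × 0.68 = 1060, giving m = 1060 / (10 × 0.68) = 156 kg.

m ≈ 156 kg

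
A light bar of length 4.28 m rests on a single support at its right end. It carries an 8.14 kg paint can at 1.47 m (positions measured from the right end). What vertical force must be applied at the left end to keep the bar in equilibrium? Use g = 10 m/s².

Taking torques about the right end:
Paint can: 8.14 × 10 = 81.4 N down at 1.47 m → arm 1.47 m, τ = 81.4 × 1.47 = 119.7 N·m counterclockwise.
Net moment of the loads = 119.7 N·m counterclockwise.
The upward force F acts at the left end, arm 4.28 m, giving F × 4.28 clockwise.
Στ = 0 ⇒ F × 4.28 = 119.7 ⇒ F = 119.7 / 4.28 = 28 N.

F ≈ 28 N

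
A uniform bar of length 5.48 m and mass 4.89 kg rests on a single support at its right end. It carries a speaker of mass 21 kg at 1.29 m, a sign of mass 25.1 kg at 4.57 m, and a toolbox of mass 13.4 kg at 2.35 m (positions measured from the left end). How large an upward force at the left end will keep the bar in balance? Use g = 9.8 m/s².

F ≈ 297 N

About the right end:
Beam weight: 4.89 × 9.8 = 47.92 N down at 2.74 m → arm 2.74 m, τ = 47.92 × 2.74 = 131.3 N·m counterclockwise.
Speaker: 21 × 9.8 = 205.8 N down at 1.29 m → arm 4.19 m, τ = 205.8 × 4.19 = 862.3 N·m counterclockwise.
Sign: 25.1 × 9.8 = 246 N down at 4.57 m → arm 0.91 m, τ = 246 × 0.91 = 223.9 N·m counterclockwise.
Toolbox: 13.4 × 9.8 = 131.3 N down at 2.35 m → arm 3.13 m, τ = 131.3 × 3.13 = 411 N·m counterclockwise.
Net moment of the loads = 1628 N·m counterclockwise.
The upward force F acts at the left end, arm 5.48 m, giving F × 5.48 clockwise.
Στ = 0 ⇒ F × 5.48 = 1628 ⇒ F = 1628 / 5.48 = 297 N.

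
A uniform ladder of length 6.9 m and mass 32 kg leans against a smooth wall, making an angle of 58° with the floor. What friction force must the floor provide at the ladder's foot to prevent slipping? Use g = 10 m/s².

Take moments about the foot of the ladder.
Ladder weight 32×10 = 320 N acts at 3.45 m along the ladder; its horizontal arm is 3.45·cos58° = 1.828 m → τ = 585 N·m clockwise.
Wall normal N acts horizontally at the top; its moment arm is the height L sinθ = 6.9·sin58° = 5.852 m, counterclockwise.
For rotational equilibrium, N × 5.852 = 585, so N = 100 N.
ΣFx = 0: friction at the foot balances the wall's push, so f = N_wall = 100 N.

f ≈ 100 N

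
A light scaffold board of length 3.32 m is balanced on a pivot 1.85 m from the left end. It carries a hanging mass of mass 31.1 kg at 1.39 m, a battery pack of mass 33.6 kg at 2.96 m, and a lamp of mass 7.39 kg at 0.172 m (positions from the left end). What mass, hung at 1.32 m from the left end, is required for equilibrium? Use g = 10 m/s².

m ≈ 20 kg

Choose the pivot (at 1.85 m from the left end) as the axis so the support reaction has zero arm there.
Hanging mass: 31.1 × 10 = 311 N down at 1.39 m → arm 0.46 m, τ = 311 × 0.46 = 143.1 N·m counterclockwise.
Battery pack: 33.6 × 10 = 336 N down at 2.96 m → arm 1.11 m, τ = 336 × 1.11 = 373 N·m clockwise.
Lamp: 7.39 × 10 = 73.9 N down at 0.172 m → arm 1.678 m, τ = 73.9 × 1.678 = 124 N·m counterclockwise.
Net moment of known loads = 105.9 N·m clockwise.
An unknown mass m at 1.32 m has arm 0.53 m; its moment is m·g·0.53 counterclockwise.
For rotational equilibrium, m × 10 × 0.53 = 105.9, so m = 105.9 / (10 × 0.53) = 20 kg.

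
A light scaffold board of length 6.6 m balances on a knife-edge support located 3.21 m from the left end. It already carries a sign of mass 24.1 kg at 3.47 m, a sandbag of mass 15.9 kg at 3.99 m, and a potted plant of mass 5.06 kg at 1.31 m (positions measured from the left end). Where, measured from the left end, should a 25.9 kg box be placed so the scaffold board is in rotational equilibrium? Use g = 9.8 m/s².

x ≈ 2.86 m from the left end

Sum moments about the knife-edge support (at 3.21 m from the left end) (the support reaction has zero arm there).
Sign: 24.1 × 9.8 = 236.2 N down at 3.47 m → arm 0.26 m, τ = 236.2 × 0.26 = 61.41 N·m clockwise.
Sandbag: 15.9 × 9.8 = 155.8 N down at 3.99 m → arm 0.78 m, τ = 155.8 × 0.78 = 121.5 N·m clockwise.
Potted plant: 5.06 × 9.8 = 49.59 N down at 1.31 m → arm 1.9 m, τ = 49.59 × 1.9 = 94.22 N·m counterclockwise.
Net moment of existing loads = 88.69 N·m clockwise.
The box weighs 25.9 × 9.8 = 253.8 N and must supply an equal counterclockwise moment, so its lever arm about the knife-edge support is 88.69 / 253.8 = 0.349 m.
That puts it at 3.21 − 0.349 = 2.86 m from the left end.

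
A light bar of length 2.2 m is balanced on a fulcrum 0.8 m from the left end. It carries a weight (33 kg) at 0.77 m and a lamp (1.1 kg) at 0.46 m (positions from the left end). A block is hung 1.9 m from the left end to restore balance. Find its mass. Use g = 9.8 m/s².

Sum moments about the fulcrum (at 0.8 m from the left end) (the support reaction has zero arm there).
Weight: 33 × 9.8 = 323.4 N down at 0.77 m → arm 0.03 m, τ = 323.4 × 0.03 = 9.702 N·m counterclockwise.
Lamp: 1.1 × 9.8 = 10.78 N down at 0.46 m → arm 0.34 m, τ = 10.78 × 0.34 = 3.665 N·m counterclockwise.
Net moment of known loads = 13.37 N·m counterclockwise.
An unknown mass m at 1.9 m has arm 1.1 m; its moment is m·g·1.1 clockwise.
Setting net torque to zero: m × 9.8 × 1.1 = 13.37 → m = 13.37 / (9.8 × 1.1) = 1.24 kg.

m ≈ 1.24 kg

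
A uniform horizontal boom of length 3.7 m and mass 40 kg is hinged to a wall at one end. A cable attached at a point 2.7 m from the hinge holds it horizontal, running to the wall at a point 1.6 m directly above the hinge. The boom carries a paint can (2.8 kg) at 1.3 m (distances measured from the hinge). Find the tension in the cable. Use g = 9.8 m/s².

Taking torques about the hinge:
Beam weight: 40 × 9.8 = 392 N down at 1.85 m → arm 1.85 m, τ = 392 × 1.85 = 725.2 N·m clockwise.
Paint can: 2.8 × 9.8 = 27.44 N down at 1.3 m → arm 1.3 m, τ = 27.44 × 1.3 = 35.67 N·m clockwise.
Total clockwise load moment = 760.9 N·m.
The cable tension T acts at 2.7 m; only its component perpendicular to the boom, T sinθ, produces torque. sinθ = h/√(h²+d²) = 1.6/√(1.6²+2.7²) = 0.5098.
Setting net torque to zero: T × 2.7 × 0.5098 = 760.9 → T = 760.9 / 1.376 = 553 N.

T ≈ 553 N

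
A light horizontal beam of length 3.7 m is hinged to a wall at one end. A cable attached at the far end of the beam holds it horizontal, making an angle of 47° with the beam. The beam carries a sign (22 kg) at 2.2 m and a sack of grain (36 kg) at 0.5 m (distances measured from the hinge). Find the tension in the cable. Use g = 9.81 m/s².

T ≈ 241 N

Take moments about the hinge.
Sign: 22 × 9.81 = 215.8 N down at 2.2 m → arm 2.2 m, τ = 215.8 × 2.2 = 474.8 N·m clockwise.
Sack of grain: 36 × 9.81 = 353.2 N down at 0.5 m → arm 0.5 m, τ = 353.2 × 0.5 = 176.6 N·m clockwise.
Total clockwise load moment = 651.4 N·m.
The cable tension T acts at 3.7 m; only its component perpendicular to the beam, T sinθ, produces torque. sin 47° = 0.7314.
Balancing moments: T × 3.7 × 0.7314 = 651.4, giving T = 651.4 / 2.706 = 241 N.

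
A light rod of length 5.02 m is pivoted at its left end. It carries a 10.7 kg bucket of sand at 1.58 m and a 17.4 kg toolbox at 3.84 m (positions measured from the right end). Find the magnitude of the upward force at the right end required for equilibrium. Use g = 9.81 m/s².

F ≈ 112 N

Taking torques about the left end:
Bucket of sand: 10.7 × 9.81 = 105 N down at 1.58 m → arm 3.44 m, τ = 105 × 3.44 = 361.2 N·m clockwise.
Toolbox: 17.4 × 9.81 = 170.7 N down at 3.84 m → arm 1.18 m, τ = 170.7 × 1.18 = 201.4 N·m clockwise.
Net moment of the loads = 562.6 N·m clockwise.
The upward force F acts at the right end, arm 5.02 m, giving F × 5.02 counterclockwise.
For rotational equilibrium, F × 5.02 = 562.6, so F = 562.6 / 5.02 = 112 N.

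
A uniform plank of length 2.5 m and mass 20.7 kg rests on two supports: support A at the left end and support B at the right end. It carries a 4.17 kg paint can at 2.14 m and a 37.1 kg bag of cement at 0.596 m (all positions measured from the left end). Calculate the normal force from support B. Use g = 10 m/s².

Take moments about support A.
Beam weight: 20.7 × 10 = 207 N down at 1.25 m → arm 1.25 m, τ = 207 × 1.25 = 258.8 N·m clockwise.
Paint can: 4.17 × 10 = 41.7 N down at 2.14 m → arm 2.14 m, τ = 41.7 × 2.14 = 89.24 N·m clockwise.
Bag of cement: 37.1 × 10 = 371 N down at 0.596 m → arm 0.596 m, τ = 371 × 0.596 = 221.1 N·m clockwise.
Net load moment about support A = 569.1 N·m clockwise.
Reaction R at support B is upward at 2.5 m, arm 2.5 m → moment R × 2.5 counterclockwise.
Στ = 0 ⇒ R × 2.5 = 569.1 ⇒ R = 228 N.

R_B ≈ 228 N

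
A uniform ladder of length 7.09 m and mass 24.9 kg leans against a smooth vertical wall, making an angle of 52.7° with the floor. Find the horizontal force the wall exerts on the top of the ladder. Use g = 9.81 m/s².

N_wall ≈ 93 N

Sum moments about the foot of the ladder (the floor normal and friction both act there and drop out).
Ladder weight 24.9×9.81 = 244.3 N acts at 3.545 m along the ladder; its horizontal arm is 3.545·cos52.7° = 2.148 m → τ = 524.8 N·m clockwise.
Wall normal N acts horizontally at the top; its moment arm is the height L sinθ = 7.09·sin52.7° = 5.64 m, counterclockwise.
Balancing moments: N × 5.64 = 524.8, giving N = 93 N.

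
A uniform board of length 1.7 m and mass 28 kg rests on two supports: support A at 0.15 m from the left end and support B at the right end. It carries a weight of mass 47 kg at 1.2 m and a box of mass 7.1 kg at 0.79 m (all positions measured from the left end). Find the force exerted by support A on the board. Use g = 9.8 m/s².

About support B:
Beam weight: 28 × 9.8 = 274.4 N down at 0.85 m → arm 0.85 m, τ = 274.4 × 0.85 = 233.2 N·m counterclockwise.
Weight: 47 × 9.8 = 460.6 N down at 1.2 m → arm 0.5 m, τ = 460.6 × 0.5 = 230.3 N·m counterclockwise.
Box: 7.1 × 9.8 = 69.58 N down at 0.79 m → arm 0.91 m, τ = 69.58 × 0.91 = 63.32 N·m counterclockwise.
Net load moment about support B = 526.8 N·m counterclockwise.
Reaction R at support A is upward at 0.15 m, arm 1.55 m → moment R × 1.55 clockwise.
Balancing moments: R × 1.55 = 526.8, giving R = 340 N.

R_A ≈ 340 N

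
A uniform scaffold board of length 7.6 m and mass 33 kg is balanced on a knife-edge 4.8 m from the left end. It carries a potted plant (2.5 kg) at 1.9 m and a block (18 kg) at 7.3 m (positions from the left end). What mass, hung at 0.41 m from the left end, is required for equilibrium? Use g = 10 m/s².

m ≈ 1.08 kg

Taking torques about the knife-edge (at 4.8 m from the left end):
Beam weight: 33 × 10 = 330 N down at 3.8 m → arm 1 m, τ = 330 × 1 = 330 N·m counterclockwise.
Potted plant: 2.5 × 10 = 25 N down at 1.9 m → arm 2.9 m, τ = 25 × 2.9 = 72.5 N·m counterclockwise.
Block: 18 × 10 = 180 N down at 7.3 m → arm 2.5 m, τ = 180 × 2.5 = 450 N·m clockwise.
Net moment of known loads = 47.5 N·m clockwise.
An unknown mass m at 0.41 m has arm 4.39 m; its moment is m·g·4.39 counterclockwise.
For rotational equilibrium, m × 10 × 4.39 = 47.5, so m = 47.5 / (10 × 4.39) = 1.08 kg.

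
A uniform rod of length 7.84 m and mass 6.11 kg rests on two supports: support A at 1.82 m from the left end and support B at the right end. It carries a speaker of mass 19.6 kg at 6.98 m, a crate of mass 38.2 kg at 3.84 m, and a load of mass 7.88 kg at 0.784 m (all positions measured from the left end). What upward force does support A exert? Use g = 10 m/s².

R_A ≈ 414 N

Take moments about support B.
Beam weight: 6.11 × 10 = 61.1 N down at 3.92 m → arm 3.92 m, τ = 61.1 × 3.92 = 239.5 N·m counterclockwise.
Speaker: 19.6 × 10 = 196 N down at 6.98 m → arm 0.86 m, τ = 196 × 0.86 = 168.6 N·m counterclockwise.
Crate: 38.2 × 10 = 382 N down at 3.84 m → arm 4 m, τ = 382 × 4 = 1528 N·m counterclockwise.
Load: 7.88 × 10 = 78.8 N down at 0.784 m → arm 7.056 m, τ = 78.8 × 7.056 = 556 N·m counterclockwise.
Net load moment about support B = 2492 N·m counterclockwise.
Reaction R at support A is upward at 1.82 m, arm 6.02 m → moment R × 6.02 clockwise.
Setting net torque to zero: R × 6.02 = 2492 → R = 414 N.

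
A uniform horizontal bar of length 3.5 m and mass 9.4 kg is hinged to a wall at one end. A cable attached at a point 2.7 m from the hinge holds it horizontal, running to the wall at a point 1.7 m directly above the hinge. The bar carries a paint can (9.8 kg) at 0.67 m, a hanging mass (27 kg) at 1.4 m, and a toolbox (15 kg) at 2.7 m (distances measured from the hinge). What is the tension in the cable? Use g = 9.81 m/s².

About the hinge:
Beam weight: 9.4 × 9.81 = 92.21 N down at 1.75 m → arm 1.75 m, τ = 92.21 × 1.75 = 161.4 N·m clockwise.
Paint can: 9.8 × 9.81 = 96.14 N down at 0.67 m → arm 0.67 m, τ = 96.14 × 0.67 = 64.41 N·m clockwise.
Hanging mass: 27 × 9.81 = 264.9 N down at 1.4 m → arm 1.4 m, τ = 264.9 × 1.4 = 370.9 N·m clockwise.
Toolbox: 15 × 9.81 = 147.2 N down at 2.7 m → arm 2.7 m, τ = 147.2 × 2.7 = 397.4 N·m clockwise.
Total clockwise load moment = 994.1 N·m.
The cable tension T acts at 2.7 m; only its component perpendicular to the bar, T sinθ, produces torque. sinθ = h/√(h²+d²) = 1.7/√(1.7²+2.7²) = 0.5328.
Balancing moments: T × 2.7 × 0.5328 = 994.1, giving T = 994.1 / 1.439 = 691 N.

T ≈ 691 N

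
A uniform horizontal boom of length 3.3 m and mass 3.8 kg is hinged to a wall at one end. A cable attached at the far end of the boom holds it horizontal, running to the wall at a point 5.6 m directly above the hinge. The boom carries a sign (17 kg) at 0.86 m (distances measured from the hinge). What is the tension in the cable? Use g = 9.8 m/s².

T ≈ 72 N

Taking torques about the hinge:
Beam weight: 3.8 × 9.8 = 37.24 N down at 1.65 m → arm 1.65 m, τ = 37.24 × 1.65 = 61.45 N·m clockwise.
Sign: 17 × 9.8 = 166.6 N down at 0.86 m → arm 0.86 m, τ = 166.6 × 0.86 = 143.3 N·m clockwise.
Total clockwise load moment = 204.8 N·m.
The cable tension T acts at 3.3 m; only its component perpendicular to the boom, T sinθ, produces torque. sinθ = h/√(h²+d²) = 5.6/√(5.6²+3.3²) = 0.8615.
Στ = 0 ⇒ T × 3.3 × 0.8615 = 204.8 ⇒ T = 204.8 / 2.843 = 72 N.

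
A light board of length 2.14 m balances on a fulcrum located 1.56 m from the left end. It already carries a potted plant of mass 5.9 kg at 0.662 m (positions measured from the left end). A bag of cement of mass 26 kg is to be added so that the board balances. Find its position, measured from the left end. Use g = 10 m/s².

x ≈ 1.76 m from the left end

About the fulcrum (at 1.56 m from the left end):
Potted plant: 5.9 × 10 = 59 N down at 0.662 m → arm 0.898 m, τ = 59 × 0.898 = 52.98 N·m counterclockwise.
Net moment of existing loads = 52.98 N·m counterclockwise.
The bag of cement weighs 26 × 10 = 260 N and must supply an equal clockwise moment, so its lever arm about the fulcrum is 52.98 / 260 = 0.204 m.
That puts it at 1.56 + 0.204 = 1.76 m from the left end.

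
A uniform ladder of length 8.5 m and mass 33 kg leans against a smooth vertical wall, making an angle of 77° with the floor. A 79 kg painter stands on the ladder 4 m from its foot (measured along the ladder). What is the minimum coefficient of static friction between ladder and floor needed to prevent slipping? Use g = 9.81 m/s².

μ_min ≈ 0.111

Taking torques about the foot of the ladder:
Ladder weight 33×9.81 = 323.7 N acts at 4.25 m along the ladder; its horizontal arm is 4.25·cos77° = 0.956 m → τ = 309.5 N·m clockwise.
Painter: 79×9.81 = 775 N at 4 m → arm 0.8998 m → τ = 697.3 N·m clockwise.
Wall normal N acts horizontally at the top; its moment arm is the height L sinθ = 8.5·sin77° = 8.282 m, counterclockwise.
Balancing moments: N × 8.282 = 1007, giving N = 121.6 N.
ΣFx = 0 ⇒ f = N_wall = 121.6 N. ΣFy = 0 ⇒ N_floor = 1099 N.
μ_min = f / N_floor = 121.6 / 1099 = 0.111.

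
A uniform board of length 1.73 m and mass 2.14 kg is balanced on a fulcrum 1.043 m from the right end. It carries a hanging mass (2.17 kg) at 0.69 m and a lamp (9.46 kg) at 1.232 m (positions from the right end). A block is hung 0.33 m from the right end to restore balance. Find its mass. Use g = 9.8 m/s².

Sum moments about the fulcrum (at 1.043 m from the right end) (the support reaction has zero arm there).
Beam weight: 2.14 × 9.8 = 20.97 N down at 0.865 m → arm 0.178 m, τ = 20.97 × 0.178 = 3.733 N·m clockwise.
Hanging mass: 2.17 × 9.8 = 21.27 N down at 0.69 m → arm 0.353 m, τ = 21.27 × 0.353 = 7.508 N·m clockwise.
Lamp: 9.46 × 9.8 = 92.71 N down at 1.232 m → arm 0.189 m, τ = 92.71 × 0.189 = 17.52 N·m counterclockwise.
Net moment of known loads = 6.279 N·m counterclockwise.
An unknown mass m at 0.33 m has arm 0.713 m; its moment is m·g·0.713 clockwise.
For rotational equilibrium, m × 9.8 × 0.713 = 6.279, so m = 6.279 / (9.8 × 0.713) = 0.899 kg.

m ≈ 0.899 kg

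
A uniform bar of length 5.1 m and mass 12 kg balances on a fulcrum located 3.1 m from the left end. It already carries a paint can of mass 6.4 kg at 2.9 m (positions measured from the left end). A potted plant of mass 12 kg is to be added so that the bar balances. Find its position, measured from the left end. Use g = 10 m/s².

x ≈ 3.76 m from the left end

Take moments about the fulcrum (at 3.1 m from the left end).
Beam weight: 12 × 10 = 120 N down at 2.55 m → arm 0.55 m, τ = 120 × 0.55 = 66 N·m counterclockwise.
Paint can: 6.4 × 10 = 64 N down at 2.9 m → arm 0.2 m, τ = 64 × 0.2 = 12.8 N·m counterclockwise.
Net moment of existing loads = 78.8 N·m counterclockwise.
The potted plant weighs 12 × 10 = 120 N and must supply an equal clockwise moment, so its lever arm about the fulcrum is 78.8 / 120 = 0.657 m.
That puts it at 3.1 + 0.657 = 3.76 m from the left end.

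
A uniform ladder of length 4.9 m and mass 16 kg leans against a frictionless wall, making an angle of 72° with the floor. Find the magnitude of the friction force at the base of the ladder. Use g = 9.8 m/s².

About the foot of the ladder:
Ladder weight 16×9.8 = 156.8 N acts at 2.45 m along the ladder; its horizontal arm is 2.45·cos72° = 0.7571 m → τ = 118.7 N·m clockwise.
Wall normal N acts horizontally at the top; its moment arm is the height L sinθ = 4.9·sin72° = 4.66 m, counterclockwise.
Setting net torque to zero: N × 4.66 = 118.7 → N = 25.5 N.
ΣFx = 0: friction at the foot balances the wall's push, so f = N_wall = 25.5 N.

f ≈ 25.5 N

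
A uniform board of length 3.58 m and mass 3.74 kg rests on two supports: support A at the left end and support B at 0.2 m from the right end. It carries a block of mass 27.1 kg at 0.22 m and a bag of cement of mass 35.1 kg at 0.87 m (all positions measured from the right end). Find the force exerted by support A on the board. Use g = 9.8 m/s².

About support B:
Beam weight: 3.74 × 9.8 = 36.65 N down at 1.79 m → arm 1.59 m, τ = 36.65 × 1.59 = 58.27 N·m counterclockwise.
Block: 27.1 × 9.8 = 265.6 N down at 0.22 m → arm 0.02 m, τ = 265.6 × 0.02 = 5.312 N·m counterclockwise.
Bag of cement: 35.1 × 9.8 = 344 N down at 0.87 m → arm 0.67 m, τ = 344 × 0.67 = 230.5 N·m counterclockwise.
Net load moment about support B = 294.1 N·m counterclockwise.
Reaction R at support A is upward at 3.58 m, arm 3.38 m → moment R × 3.38 clockwise.
For rotational equilibrium, R × 3.38 = 294.1, so R = 87 N.

R_A ≈ 87 N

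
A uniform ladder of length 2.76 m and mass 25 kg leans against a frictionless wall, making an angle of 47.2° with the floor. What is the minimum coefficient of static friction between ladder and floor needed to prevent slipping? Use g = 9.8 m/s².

μ_min ≈ 0.463

Take moments about the foot of the ladder.
Ladder weight 25×9.8 = 245 N acts at 1.38 m along the ladder; its horizontal arm is 1.38·cos47.2° = 0.9376 m → τ = 229.7 N·m clockwise.
Wall normal N acts horizontally at the top; its moment arm is the height L sinθ = 2.76·sin47.2° = 2.025 m, counterclockwise.
Balancing moments: N × 2.025 = 229.7, giving N = 113.4 N.
ΣFx = 0 ⇒ f = N_wall = 113.4 N. ΣFy = 0 ⇒ N_floor = 245 N.
μ_min = f / N_floor = 113.4 / 245 = 0.463.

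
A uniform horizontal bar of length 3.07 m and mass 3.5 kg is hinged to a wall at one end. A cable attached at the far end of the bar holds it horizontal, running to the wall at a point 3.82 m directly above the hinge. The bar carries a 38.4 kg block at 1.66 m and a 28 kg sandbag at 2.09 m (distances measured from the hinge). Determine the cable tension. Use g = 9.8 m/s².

Take moments about the hinge.
Beam weight: 3.5 × 9.8 = 34.3 N down at 1.535 m → arm 1.535 m, τ = 34.3 × 1.535 = 52.65 N·m clockwise.
Block: 38.4 × 9.8 = 376.3 N down at 1.66 m → arm 1.66 m, τ = 376.3 × 1.66 = 624.7 N·m clockwise.
Sandbag: 28 × 9.8 = 274.4 N down at 2.09 m → arm 2.09 m, τ = 274.4 × 2.09 = 573.5 N·m clockwise.
Total clockwise load moment = 1251 N·m.
The cable tension T acts at 3.07 m; only its component perpendicular to the bar, T sinθ, produces torque. sinθ = h/√(h²+d²) = 3.82/√(3.82²+3.07²) = 0.7795.
Στ = 0 ⇒ T × 3.07 × 0.7795 = 1251 ⇒ T = 1251 / 2.393 = 523 N.

T ≈ 523 N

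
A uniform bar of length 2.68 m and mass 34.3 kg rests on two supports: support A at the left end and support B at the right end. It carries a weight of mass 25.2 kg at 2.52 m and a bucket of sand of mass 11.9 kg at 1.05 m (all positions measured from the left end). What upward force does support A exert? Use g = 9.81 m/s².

Sum moments about support B (its reaction then has zero moment arm).
Beam weight: 34.3 × 9.81 = 336.5 N down at 1.34 m → arm 1.34 m, τ = 336.5 × 1.34 = 450.9 N·m counterclockwise.
Weight: 25.2 × 9.81 = 247.2 N down at 2.52 m → arm 0.16 m, τ = 247.2 × 0.16 = 39.55 N·m counterclockwise.
Bucket of sand: 11.9 × 9.81 = 116.7 N down at 1.05 m → arm 1.63 m, τ = 116.7 × 1.63 = 190.2 N·m counterclockwise.
Net load moment about support B = 680.6 N·m counterclockwise.
Reaction R at support A is upward at 0 m, arm 2.68 m → moment R × 2.68 clockwise.
For rotational equilibrium, R × 2.68 = 680.6, so R = 254 N.

R_A ≈ 254 N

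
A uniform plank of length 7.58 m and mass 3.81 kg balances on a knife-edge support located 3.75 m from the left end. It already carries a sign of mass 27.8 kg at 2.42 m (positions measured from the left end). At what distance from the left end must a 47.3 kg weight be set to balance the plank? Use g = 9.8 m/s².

Sum moments about the knife-edge support (at 3.75 m from the left end) (the support reaction has zero arm there).
Beam weight: 3.81 × 9.8 = 37.34 N down at 3.79 m → arm 0.04 m, τ = 37.34 × 0.04 = 1.494 N·m clockwise.
Sign: 27.8 × 9.8 = 272.4 N down at 2.42 m → arm 1.33 m, τ = 272.4 × 1.33 = 362.3 N·m counterclockwise.
Net moment of existing loads = 360.8 N·m counterclockwise.
The weight weighs 47.3 × 9.8 = 463.5 N and must supply an equal clockwise moment, so its lever arm about the knife-edge support is 360.8 / 463.5 = 0.778 m.
That puts it at 3.75 + 0.778 = 4.53 m from the left end.

x ≈ 4.53 m from the left end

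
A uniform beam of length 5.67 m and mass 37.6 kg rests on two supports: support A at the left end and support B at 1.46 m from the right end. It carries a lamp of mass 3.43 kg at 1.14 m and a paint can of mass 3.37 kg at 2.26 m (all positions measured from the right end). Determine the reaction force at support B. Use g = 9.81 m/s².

R_B ≈ 311 N

About support A:
Beam weight: 37.6 × 9.81 = 368.9 N down at 2.835 m → arm 2.835 m, τ = 368.9 × 2.835 = 1046 N·m clockwise.
Lamp: 3.43 × 9.81 = 33.65 N down at 1.14 m → arm 4.53 m, τ = 33.65 × 4.53 = 152.4 N·m clockwise.
Paint can: 3.37 × 9.81 = 33.06 N down at 2.26 m → arm 3.41 m, τ = 33.06 × 3.41 = 112.7 N·m clockwise.
Net load moment about support A = 1311 N·m clockwise.
Reaction R at support B is upward at 1.46 m, arm 4.21 m → moment R × 4.21 counterclockwise.
Balancing moments: R × 4.21 = 1311, giving R = 311 N.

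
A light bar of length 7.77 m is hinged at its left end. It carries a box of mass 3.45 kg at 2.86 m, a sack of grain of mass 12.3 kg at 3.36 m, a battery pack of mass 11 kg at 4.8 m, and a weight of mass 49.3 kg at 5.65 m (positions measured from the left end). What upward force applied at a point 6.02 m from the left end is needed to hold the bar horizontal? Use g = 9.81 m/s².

Sum moments about the left end (the unknown pivot reaction has zero arm there).
Box: 3.45 × 9.81 = 33.84 N down at 2.86 m → arm 2.86 m, τ = 33.84 × 2.86 = 96.78 N·m clockwise.
Sack of grain: 12.3 × 9.81 = 120.7 N down at 3.36 m → arm 3.36 m, τ = 120.7 × 3.36 = 405.6 N·m clockwise.
Battery pack: 11 × 9.81 = 107.9 N down at 4.8 m → arm 4.8 m, τ = 107.9 × 4.8 = 517.9 N·m clockwise.
Weight: 49.3 × 9.81 = 483.6 N down at 5.65 m → arm 5.65 m, τ = 483.6 × 5.65 = 2732 N·m clockwise.
Net moment of the loads = 3752 N·m clockwise.
The upward force F acts at a point 6.02 m from the left end, arm 6.02 m, giving F × 6.02 counterclockwise.
Setting net torque to zero: F × 6.02 = 3752 → F = 3752 / 6.02 = 623 N.

F ≈ 623 N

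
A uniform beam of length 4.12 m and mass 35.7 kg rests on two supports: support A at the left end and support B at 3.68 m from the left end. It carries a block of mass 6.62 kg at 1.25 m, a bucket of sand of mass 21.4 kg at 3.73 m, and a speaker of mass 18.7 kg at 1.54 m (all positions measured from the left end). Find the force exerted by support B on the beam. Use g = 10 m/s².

R_B ≈ 517 N

Take moments about support A.
Beam weight: 35.7 × 10 = 357 N down at 2.06 m → arm 2.06 m, τ = 357 × 2.06 = 735.4 N·m clockwise.
Block: 6.62 × 10 = 66.2 N down at 1.25 m → arm 1.25 m, τ = 66.2 × 1.25 = 82.75 N·m clockwise.
Bucket of sand: 21.4 × 10 = 214 N down at 3.73 m → arm 3.73 m, τ = 214 × 3.73 = 798.2 N·m clockwise.
Speaker: 18.7 × 10 = 187 N down at 1.54 m → arm 1.54 m, τ = 187 × 1.54 = 288 N·m clockwise.
Net load moment about support A = 1904 N·m clockwise.
Reaction R at support B is upward at 3.68 m, arm 3.68 m → moment R × 3.68 counterclockwise.
For rotational equilibrium, R × 3.68 = 1904, so R = 517 N.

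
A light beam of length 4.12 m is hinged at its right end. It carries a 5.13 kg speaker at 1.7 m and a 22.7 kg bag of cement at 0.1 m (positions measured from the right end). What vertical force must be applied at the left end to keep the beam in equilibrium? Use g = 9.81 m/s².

F ≈ 26.2 N

Take moments about the right end.
Speaker: 5.13 × 9.81 = 50.33 N down at 1.7 m → arm 1.7 m, τ = 50.33 × 1.7 = 85.56 N·m counterclockwise.
Bag of cement: 22.7 × 9.81 = 222.7 N down at 0.1 m → arm 0.1 m, τ = 222.7 × 0.1 = 22.27 N·m counterclockwise.
Net moment of the loads = 107.8 N·m counterclockwise.
The upward force F acts at the left end, arm 4.12 m, giving F × 4.12 clockwise.
For rotational equilibrium, F × 4.12 = 107.8, so F = 107.8 / 4.12 = 26.2 N.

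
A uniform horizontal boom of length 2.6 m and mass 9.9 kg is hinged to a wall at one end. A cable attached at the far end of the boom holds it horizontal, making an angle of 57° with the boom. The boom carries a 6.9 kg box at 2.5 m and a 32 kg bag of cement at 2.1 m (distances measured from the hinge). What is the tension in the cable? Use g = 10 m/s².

T ≈ 446 N

Choose the hinge as the axis so the unknown hinge reaction has zero arm there.
Beam weight: 9.9 × 10 = 99 N down at 1.3 m → arm 1.3 m, τ = 99 × 1.3 = 128.7 N·m clockwise.
Box: 6.9 × 10 = 69 N down at 2.5 m → arm 2.5 m, τ = 69 × 2.5 = 172.5 N·m clockwise.
Bag of cement: 32 × 10 = 320 N down at 2.1 m → arm 2.1 m, τ = 320 × 2.1 = 672 N·m clockwise.
Total clockwise load moment = 973.2 N·m.
The cable tension T acts at 2.6 m; only its component perpendicular to the boom, T sinθ, produces torque. sin 57° = 0.8387.
Balancing moments: T × 2.6 × 0.8387 = 973.2, giving T = 973.2 / 2.181 = 446 N.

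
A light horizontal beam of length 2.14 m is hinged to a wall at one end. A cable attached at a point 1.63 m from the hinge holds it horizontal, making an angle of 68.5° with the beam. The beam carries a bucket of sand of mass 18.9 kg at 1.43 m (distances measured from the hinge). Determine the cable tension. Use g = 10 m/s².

Sum moments about the hinge (the unknown hinge reaction has zero arm there).
Bucket of sand: 18.9 × 10 = 189 N down at 1.43 m → arm 1.43 m, τ = 189 × 1.43 = 270.3 N·m clockwise.
Total clockwise load moment = 270.3 N·m.
The cable tension T acts at 1.63 m; only its component perpendicular to the beam, T sinθ, produces torque. sin 68.5° = 0.9304.
Στ = 0 ⇒ T × 1.63 × 0.9304 = 270.3 ⇒ T = 270.3 / 1.517 = 178 N.

T ≈ 178 N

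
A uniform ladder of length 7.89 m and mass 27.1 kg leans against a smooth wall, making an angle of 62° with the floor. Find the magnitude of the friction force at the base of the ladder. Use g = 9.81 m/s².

Choose the foot of the ladder as the axis so the floor normal and friction both act there and drop out.
Ladder weight 27.1×9.81 = 265.9 N acts at 3.945 m along the ladder; its horizontal arm is 3.945·cos62° = 1.852 m → τ = 492.4 N·m clockwise.
Wall normal N acts horizontally at the top; its moment arm is the height L sinθ = 7.89·sin62° = 6.966 m, counterclockwise.
Balancing moments: N × 6.966 = 492.4, giving N = 70.7 N.
ΣFx = 0: friction at the foot balances the wall's push, so f = N_wall = 70.7 N.

f ≈ 70.7 N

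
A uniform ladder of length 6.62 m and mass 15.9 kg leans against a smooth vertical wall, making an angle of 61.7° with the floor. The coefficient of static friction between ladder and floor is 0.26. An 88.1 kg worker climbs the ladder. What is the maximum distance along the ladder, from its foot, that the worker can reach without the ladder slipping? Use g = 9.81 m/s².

d ≈ 3.18 m

Take moments about the foot of the ladder.
Ladder weight 15.9×9.81 = 156 N acts at 3.31 m along the ladder; its horizontal arm is 3.31·cos61.7° = 1.569 m → τ = 244.8 N·m clockwise.
Worker weight 88.1×9.81 = 864.3 N at distance d → arm d·cos61.7° → τ = 864.3·d·0.4741 clockwise.
Wall normal N at the top has arm L sinθ = 5.829 m counterclockwise, so Στ = 0 gives N·5.829 = 244.8 + 409.8·d.
ΣFy = 0 ⇒ N_floor = 1020 N, so the maximum friction is μ_s·N_floor = 0.26×1020 = 265.2 N. ΣFx = 0 ⇒ N_wall = f, so at the slipping point N = 265.2 N.
Substituting: 265.2×5.829 = 244.8 + 409.8·d ⇒ d = (1546 − 244.8) / 409.8 = 3.18 m.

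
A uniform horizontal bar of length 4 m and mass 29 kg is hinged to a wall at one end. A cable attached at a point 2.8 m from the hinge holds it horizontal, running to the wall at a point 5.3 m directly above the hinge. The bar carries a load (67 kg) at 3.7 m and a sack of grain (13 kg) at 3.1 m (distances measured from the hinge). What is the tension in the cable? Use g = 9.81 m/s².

Sum moments about the hinge (the unknown hinge reaction has zero arm there).
Beam weight: 29 × 9.81 = 284.5 N down at 2 m → arm 2 m, τ = 284.5 × 2 = 569 N·m clockwise.
Load: 67 × 9.81 = 657.3 N down at 3.7 m → arm 3.7 m, τ = 657.3 × 3.7 = 2432 N·m clockwise.
Sack of grain: 13 × 9.81 = 127.5 N down at 3.1 m → arm 3.1 m, τ = 127.5 × 3.1 = 395.2 N·m clockwise.
Total clockwise load moment = 3396 N·m.
The cable tension T acts at 2.8 m; only its component perpendicular to the bar, T sinθ, produces torque. sinθ = h/√(h²+d²) = 5.3/√(5.3²+2.8²) = 0.8842.
Balancing moments: T × 2.8 × 0.8842 = 3396, giving T = 3396 / 2.476 = 1370 N.

T ≈ 1370 N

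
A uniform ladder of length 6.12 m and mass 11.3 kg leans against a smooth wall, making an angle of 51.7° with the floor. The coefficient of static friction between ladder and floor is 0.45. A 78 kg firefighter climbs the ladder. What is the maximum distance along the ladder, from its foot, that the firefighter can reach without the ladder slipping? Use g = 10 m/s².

About the foot of the ladder:
Ladder weight 11.3×10 = 113 N acts at 3.06 m along the ladder; its horizontal arm is 3.06·cos51.7° = 1.897 m → τ = 214.4 N·m clockwise.
Firefighter weight 78×10 = 780 N at distance d → arm d·cos51.7° → τ = 780·d·0.6198 clockwise.
Wall normal N at the top has arm L sinθ = 4.803 m counterclockwise, so Στ = 0 gives N·4.803 = 214.4 + 483.4·d.
ΣFy = 0 ⇒ N_floor = 893 N, so the maximum friction is μ_s·N_floor = 0.45×893 = 401.9 N. ΣFx = 0 ⇒ N_wall = f, so at the slipping point N = 401.9 N.
Substituting: 401.9×4.803 = 214.4 + 483.4·d ⇒ d = (1930 − 214.4) / 483.4 = 3.55 m.

d ≈ 3.55 m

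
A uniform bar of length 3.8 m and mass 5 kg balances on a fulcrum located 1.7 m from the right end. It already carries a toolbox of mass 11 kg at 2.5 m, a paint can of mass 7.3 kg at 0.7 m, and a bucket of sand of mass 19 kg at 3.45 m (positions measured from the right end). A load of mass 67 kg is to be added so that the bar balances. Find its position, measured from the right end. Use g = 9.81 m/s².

x ≈ 1.17 m from the right end

Sum moments about the fulcrum (at 1.7 m from the right end) (the support reaction has zero arm there).
Beam weight: 5 × 9.81 = 49.05 N down at 1.9 m → arm 0.2 m, τ = 49.05 × 0.2 = 9.81 N·m counterclockwise.
Toolbox: 11 × 9.81 = 107.9 N down at 2.5 m → arm 0.8 m, τ = 107.9 × 0.8 = 86.32 N·m counterclockwise.
Paint can: 7.3 × 9.81 = 71.61 N down at 0.7 m → arm 1 m, τ = 71.61 × 1 = 71.61 N·m clockwise.
Bucket of sand: 19 × 9.81 = 186.4 N down at 3.45 m → arm 1.75 m, τ = 186.4 × 1.75 = 326.2 N·m counterclockwise.
Net moment of existing loads = 350.7 N·m counterclockwise.
The load weighs 67 × 9.81 = 657.3 N and must supply an equal clockwise moment, so its lever arm about the fulcrum is 350.7 / 657.3 = 0.534 m.
That puts it at 1.7 − 0.534 = 1.17 m from the right end.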